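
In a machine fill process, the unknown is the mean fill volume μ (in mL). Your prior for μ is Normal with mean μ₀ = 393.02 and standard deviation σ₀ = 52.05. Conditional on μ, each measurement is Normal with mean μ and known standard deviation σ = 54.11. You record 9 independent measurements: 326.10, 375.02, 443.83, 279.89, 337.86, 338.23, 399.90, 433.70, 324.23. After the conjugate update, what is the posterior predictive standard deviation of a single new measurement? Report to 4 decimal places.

56.7304

For Normal data with known variance σ², a Normal(μ₀, σ₀²) prior on μ is conjugate. Posterior precision = 1/σ₀² + n/σ²; posterior mean is the precision-weighted average of μ₀ and x̄.
σ₀² = 52.05² = 2709.2025, σ² = 54.11² = 2927.8921; σ² + n·σ₀² = 2927.8921 + 9·2709.2025 = 27310.7146.
Posterior precision = 1/σ₀² + n/σ² = 1/2709.2025 + 9/2927.8921 = (σ² + n·σ₀²)/(σ₀²σ²) = 27310.7146/(2709.2025·2927.8921); posterior variance σₙ² = σ₀²σ²/(σ² + n·σ₀²) = 2709.2025·2927.8921/27310.7146 = 290.444711.
Predictive variance for one new observation = σₙ² + σ² = 2709.2025·2927.8921/27310.7146 + 2927.8921 = σ²·(σ₀² + 27310.7146)/27310.7146 = 2927.8921·30019.9171/27310.7146 = 3218.336811; SD = √(2927.8921·30019.9171/27310.7146) = 56.7304.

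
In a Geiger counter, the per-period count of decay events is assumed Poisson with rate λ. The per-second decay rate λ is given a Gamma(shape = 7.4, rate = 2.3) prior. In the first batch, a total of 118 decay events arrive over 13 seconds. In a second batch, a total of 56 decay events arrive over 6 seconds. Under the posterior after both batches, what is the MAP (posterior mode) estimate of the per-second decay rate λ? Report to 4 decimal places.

8.4695

With a Gamma(shape α, rate β) prior, the Poisson likelihood is conjugate: the posterior is Gamma(α + ΣXᵢ, β + n).
After batch 1: Gamma(α+S, β+n) = Gamma(7.4+118, 2.3+13) = Gamma(125.4, 15.3).
After batch 2: Gamma(α+S, β+n) = Gamma(125.4+56, 15.3+6) = Gamma(181.4, 21.3).
Mode of Gamma(α,β) for α≥1 is (α−1)/β = 180.4/21.3 = 8.4695.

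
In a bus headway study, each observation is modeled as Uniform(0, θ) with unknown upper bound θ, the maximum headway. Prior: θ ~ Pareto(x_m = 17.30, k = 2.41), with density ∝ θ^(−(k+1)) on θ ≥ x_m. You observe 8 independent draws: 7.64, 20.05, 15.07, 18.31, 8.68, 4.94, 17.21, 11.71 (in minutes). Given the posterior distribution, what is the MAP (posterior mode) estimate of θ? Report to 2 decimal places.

A Pareto(scale x_m, shape k) prior on the upper bound θ of Uniform(0, θ) is conjugate: posterior is Pareto(max(x_m, max xᵢ), k + n).
Sample maximum = 20.05; prior scale x_m = 17.30 → posterior scale = max = 20.05.
Posterior shape = 2.41 + 8 = 10.41.
The Pareto density is decreasing on [x_m, ∞), so the mode is x_m = 20.05.

20.05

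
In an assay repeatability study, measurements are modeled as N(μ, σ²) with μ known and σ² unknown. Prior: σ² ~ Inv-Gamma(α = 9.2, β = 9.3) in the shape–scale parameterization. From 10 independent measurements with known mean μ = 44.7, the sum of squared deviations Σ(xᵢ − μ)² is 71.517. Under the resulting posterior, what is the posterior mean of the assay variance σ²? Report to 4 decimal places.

3.4135

With known mean μ and an Inverse-Gamma(α, β) prior on σ², the Normal likelihood is conjugate: posterior is Inv-Gamma(α + n/2, β + Σ(xᵢ−μ)²/2).
Posterior: Inv-Gamma(9.2 + 10/2, 9.3 + 71.517/2) = Inv-Gamma(14.20, 45.0585).
E[σ²|data] = β/(α−1) = 45.0585/13.20 = 3.4135.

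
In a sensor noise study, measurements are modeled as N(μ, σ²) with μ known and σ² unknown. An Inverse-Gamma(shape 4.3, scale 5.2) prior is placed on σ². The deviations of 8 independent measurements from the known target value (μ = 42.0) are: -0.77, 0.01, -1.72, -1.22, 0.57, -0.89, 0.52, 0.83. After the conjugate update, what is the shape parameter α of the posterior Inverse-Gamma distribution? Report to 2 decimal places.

8.30

With known mean μ and an Inverse-Gamma(α, β) prior on σ², the Normal likelihood is conjugate: posterior is Inv-Gamma(α + n/2, β + Σ(xᵢ−μ)²/2).
Σ(xᵢ−μ)² = (-0.77)² + (0.01)² + (-1.72)² + (-1.22)² + (0.57)² + (-0.89)² + (0.52)² + (0.83)² = 7.1161.
Posterior: Inv-Gamma(4.3 + 8/2, 5.2 + 7.1161/2) = Inv-Gamma(8.30, 8.75805).
Posterior α = 8.30.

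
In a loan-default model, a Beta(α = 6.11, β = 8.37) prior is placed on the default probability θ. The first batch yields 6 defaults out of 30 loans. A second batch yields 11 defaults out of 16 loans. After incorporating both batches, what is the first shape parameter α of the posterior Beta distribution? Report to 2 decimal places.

The Beta prior is conjugate to a Binomial/Bernoulli likelihood; the update adds successes to α and failures to β.
After batch 1: Beta(6.11+6, 8.37+24) = Beta(12.11, 32.37).
After batch 2: Beta(12.11+11, 32.37+5) = Beta(23.11, 37.37).
Posterior α = 23.11.

23.11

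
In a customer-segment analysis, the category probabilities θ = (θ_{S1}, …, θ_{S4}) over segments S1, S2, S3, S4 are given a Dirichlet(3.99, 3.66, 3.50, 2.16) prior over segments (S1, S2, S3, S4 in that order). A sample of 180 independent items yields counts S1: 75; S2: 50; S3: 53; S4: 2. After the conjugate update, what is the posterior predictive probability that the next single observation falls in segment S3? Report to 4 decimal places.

0.2923

The Dirichlet prior is conjugate to the Multinomial likelihood: each posterior αⱼ = prior αⱼ + observed count nⱼ.
Posterior concentration: (78.99, 53.66, 56.50, 4.16), total = 193.31.
P(next = S3 | data) = α_{S3}/Σα = 0.2923.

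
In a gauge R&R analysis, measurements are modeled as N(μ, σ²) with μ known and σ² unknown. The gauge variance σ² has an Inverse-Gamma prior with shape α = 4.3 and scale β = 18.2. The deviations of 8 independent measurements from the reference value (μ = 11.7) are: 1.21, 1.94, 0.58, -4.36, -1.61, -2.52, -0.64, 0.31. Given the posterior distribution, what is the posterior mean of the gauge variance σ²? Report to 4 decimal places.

4.8234

With known mean μ and an Inverse-Gamma(α, β) prior on σ², the Normal likelihood is conjugate: posterior is Inv-Gamma(α + n/2, β + Σ(xᵢ−μ)²/2).
Σ(xᵢ−μ)² = (1.21)² + (1.94)² + (0.58)² + (-4.36)² + (-1.61)² + (-2.52)² + (-0.64)² + (0.31)² = 34.0219.
Posterior: Inv-Gamma(4.3 + 8/2, 18.2 + 34.0219/2) = Inv-Gamma(8.30, 35.21095).
E[σ²|data] = β/(α−1) = 35.21095/7.30 = 4.8234.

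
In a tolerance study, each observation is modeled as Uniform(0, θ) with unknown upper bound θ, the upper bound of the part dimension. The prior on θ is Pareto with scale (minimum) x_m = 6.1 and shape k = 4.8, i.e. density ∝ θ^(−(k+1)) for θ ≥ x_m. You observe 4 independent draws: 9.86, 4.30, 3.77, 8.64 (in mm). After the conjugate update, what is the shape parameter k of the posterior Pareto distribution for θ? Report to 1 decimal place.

8.8

A Pareto(scale x_m, shape k) prior on the upper bound θ of Uniform(0, θ) is conjugate: posterior is Pareto(max(x_m, max xᵢ), k + n).
Sample maximum = 9.86; prior scale x_m = 6.1 → posterior scale = max = 9.86.
Posterior shape = 4.8 + 4 = 8.8.
Posterior shape k = 8.8.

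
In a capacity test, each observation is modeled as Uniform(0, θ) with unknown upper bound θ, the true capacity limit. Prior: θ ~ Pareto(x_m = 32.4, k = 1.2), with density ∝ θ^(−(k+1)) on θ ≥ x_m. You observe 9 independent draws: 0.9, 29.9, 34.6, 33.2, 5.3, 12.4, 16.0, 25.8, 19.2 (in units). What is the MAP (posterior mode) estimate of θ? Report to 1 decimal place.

34.6

A Pareto(scale x_m, shape k) prior on the upper bound θ of Uniform(0, θ) is conjugate: posterior is Pareto(max(x_m, max xᵢ), k + n).
Sample maximum = 34.6; prior scale x_m = 32.4 → posterior scale = max = 34.6.
Posterior shape = 1.2 + 9 = 10.2.
The Pareto density is decreasing on [x_m, ∞), so the mode is x_m = 34.6.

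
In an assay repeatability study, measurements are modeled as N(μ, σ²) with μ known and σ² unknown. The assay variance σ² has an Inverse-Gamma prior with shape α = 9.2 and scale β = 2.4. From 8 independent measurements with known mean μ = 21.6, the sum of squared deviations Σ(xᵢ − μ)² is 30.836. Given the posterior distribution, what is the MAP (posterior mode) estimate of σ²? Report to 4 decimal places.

1.2548

With known mean μ and an Inverse-Gamma(α, β) prior on σ², the Normal likelihood is conjugate: posterior is Inv-Gamma(α + n/2, β + Σ(xᵢ−μ)²/2).
Posterior: Inv-Gamma(9.2 + 8/2, 2.4 + 30.836/2) = Inv-Gamma(13.20, 17.8180).
Mode = β/(α+1) = 17.8180/14.20 = 1.2548.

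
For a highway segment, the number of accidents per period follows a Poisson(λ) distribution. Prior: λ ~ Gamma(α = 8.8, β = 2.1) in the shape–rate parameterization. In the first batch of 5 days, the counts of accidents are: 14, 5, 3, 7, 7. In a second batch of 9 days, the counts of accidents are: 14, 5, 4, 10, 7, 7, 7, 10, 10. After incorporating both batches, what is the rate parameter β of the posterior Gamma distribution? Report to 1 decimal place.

16.1

With a Gamma(shape α, rate β) prior, the Poisson likelihood is conjugate: the posterior is Gamma(α + ΣXᵢ, β + n).
Batch 1: sum of counts S = 36 over n = 5 days.
After batch 1: Gamma(α+S, β+n) = Gamma(8.8+36, 2.1+5) = Gamma(44.8, 7.1).
Batch 2: sum of counts S = 74 over n = 9 days.
After batch 2: Gamma(α+S, β+n) = Gamma(44.8+74, 7.1+9) = Gamma(118.8, 16.1).
Posterior β = 16.1.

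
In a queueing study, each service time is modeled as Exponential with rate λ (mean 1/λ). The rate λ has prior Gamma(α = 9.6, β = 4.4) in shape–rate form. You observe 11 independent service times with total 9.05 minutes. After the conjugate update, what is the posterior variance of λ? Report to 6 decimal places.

0.113873

With a Gamma(shape α, rate β) prior on the exponential rate λ, the posterior after n observations with total T = Σxᵢ is Gamma(α+n, β+T).
Posterior: Gamma(9.6+11, 4.4+9.05) = Gamma(20.6, 13.45).
Var = α/β² = 0.113873.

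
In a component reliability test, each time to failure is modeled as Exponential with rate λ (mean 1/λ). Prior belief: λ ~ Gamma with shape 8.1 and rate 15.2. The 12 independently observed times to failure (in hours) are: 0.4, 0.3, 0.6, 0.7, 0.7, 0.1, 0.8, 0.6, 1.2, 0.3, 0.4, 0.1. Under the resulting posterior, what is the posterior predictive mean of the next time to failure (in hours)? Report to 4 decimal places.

1.1204

With a Gamma(shape α, rate β) prior on the exponential rate λ, the posterior after n observations with total T = Σxᵢ is Gamma(α+n, β+T).
Sum of observations T = 6.2 hours; n = 12.
Posterior: Gamma(8.1+12, 15.2+6.2) = Gamma(20.1, 21.4).
The predictive distribution for the next observation is Lomax; its mean is β/(α−1) = 21.4/19.1 = 1.1204.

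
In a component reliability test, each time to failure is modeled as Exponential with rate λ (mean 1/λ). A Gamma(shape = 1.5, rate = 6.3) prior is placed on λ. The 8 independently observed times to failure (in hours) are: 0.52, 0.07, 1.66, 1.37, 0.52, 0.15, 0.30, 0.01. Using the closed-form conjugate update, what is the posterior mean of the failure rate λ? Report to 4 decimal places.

With a Gamma(shape α, rate β) prior on the exponential rate λ, the posterior after n observations with total T = Σxᵢ is Gamma(α+n, β+T).
Sum of observations T = 4.60 hours; n = 8.
Posterior: Gamma(1.5+8, 6.3+4.60) = Gamma(9.5, 10.90).
Posterior mean of λ = α/β = 9.5/10.90 = 0.8716.

0.8716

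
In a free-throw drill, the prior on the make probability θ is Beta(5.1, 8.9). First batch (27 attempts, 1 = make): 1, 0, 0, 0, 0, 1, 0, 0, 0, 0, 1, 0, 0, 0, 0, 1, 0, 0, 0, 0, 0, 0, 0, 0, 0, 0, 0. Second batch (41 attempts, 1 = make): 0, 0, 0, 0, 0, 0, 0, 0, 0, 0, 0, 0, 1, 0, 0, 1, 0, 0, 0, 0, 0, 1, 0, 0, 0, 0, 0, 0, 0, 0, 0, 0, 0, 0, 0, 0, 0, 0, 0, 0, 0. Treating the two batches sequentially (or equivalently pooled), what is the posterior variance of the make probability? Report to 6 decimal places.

0.001516

The Beta prior is conjugate to a Binomial/Bernoulli likelihood; the update adds successes to α and failures to β.
After batch 1: Beta(5.1+4, 8.9+23) = Beta(9.1, 31.9).
After batch 2: Beta(9.1+3, 31.9+38) = Beta(12.1, 69.9).
Var = αβ/((α+β)²(α+β+1)) = 12.1·69.9/(82.0²·83.0) = 0.001516.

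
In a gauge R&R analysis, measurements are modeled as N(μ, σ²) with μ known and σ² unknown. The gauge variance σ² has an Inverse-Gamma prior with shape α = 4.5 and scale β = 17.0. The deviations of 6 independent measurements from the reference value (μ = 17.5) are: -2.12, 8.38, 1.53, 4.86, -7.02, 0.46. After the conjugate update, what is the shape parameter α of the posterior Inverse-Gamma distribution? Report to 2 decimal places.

7.50

With known mean μ and an Inverse-Gamma(α, β) prior on σ², the Normal likelihood is conjugate: posterior is Inv-Gamma(α + n/2, β + Σ(xᵢ−μ)²/2).
Σ(xᵢ−μ)² = (-2.12)² + (8.38)² + (1.53)² + (4.86)² + (-7.02)² + (0.46)² = 150.1713.
Posterior: Inv-Gamma(4.5 + 6/2, 17.0 + 150.1713/2) = Inv-Gamma(7.50, 92.08565).
Posterior α = 7.50.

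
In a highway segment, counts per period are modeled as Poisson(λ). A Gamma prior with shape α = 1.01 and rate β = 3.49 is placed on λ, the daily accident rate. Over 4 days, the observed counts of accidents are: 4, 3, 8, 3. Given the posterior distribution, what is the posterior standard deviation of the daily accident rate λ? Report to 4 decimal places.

With a Gamma(shape α, rate β) prior, the Poisson likelihood is conjugate: the posterior is Gamma(α + ΣXᵢ, β + n).
Sum of counts S = 18 over n = 4 days.
Posterior: Gamma(α+S, β+n) = Gamma(1.01+18, 3.49+4) = Gamma(19.01, 7.49).
SD = √α/β = √19.01/7.49 = 0.5821.

0.5821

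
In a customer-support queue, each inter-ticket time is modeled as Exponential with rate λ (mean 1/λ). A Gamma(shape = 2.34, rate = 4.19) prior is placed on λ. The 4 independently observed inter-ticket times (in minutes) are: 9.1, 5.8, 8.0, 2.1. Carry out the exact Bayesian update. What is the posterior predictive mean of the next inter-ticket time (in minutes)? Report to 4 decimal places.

With a Gamma(shape α, rate β) prior on the exponential rate λ, the posterior after n observations with total T = Σxᵢ is Gamma(α+n, β+T).
Sum of observations T = 25.0 minutes; n = 4.
Posterior: Gamma(2.34+4, 4.19+25.0) = Gamma(6.34, 29.19).
The predictive distribution for the next observation is Lomax; its mean is β/(α−1) = 29.19/5.34 = 5.4663.

5.4663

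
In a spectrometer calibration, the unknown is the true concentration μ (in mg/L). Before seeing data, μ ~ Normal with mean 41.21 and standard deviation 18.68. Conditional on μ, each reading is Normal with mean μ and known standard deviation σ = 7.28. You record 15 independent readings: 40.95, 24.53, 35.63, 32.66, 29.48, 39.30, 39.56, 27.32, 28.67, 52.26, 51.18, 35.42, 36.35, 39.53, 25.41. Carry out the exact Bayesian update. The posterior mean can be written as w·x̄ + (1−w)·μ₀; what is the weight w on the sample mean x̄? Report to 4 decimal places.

0.9900

For Normal data with known variance σ², a Normal(μ₀, σ₀²) prior on μ is conjugate. Posterior precision = 1/σ₀² + n/σ²; posterior mean is the precision-weighted average of μ₀ and x̄.
σ₀² = 18.68² = 348.9424, σ² = 7.28² = 52.9984. Prior precision 1/σ₀² = 1/348.9424; data precision n/σ² = 15/52.9984.
w = (n/σ²)/(1/σ₀² + n/σ²) = n·σ₀²/(σ² + n·σ₀²) = 15·348.9424/(52.9984 + 15·348.9424) = 5234.136/5287.1344 = 0.9900.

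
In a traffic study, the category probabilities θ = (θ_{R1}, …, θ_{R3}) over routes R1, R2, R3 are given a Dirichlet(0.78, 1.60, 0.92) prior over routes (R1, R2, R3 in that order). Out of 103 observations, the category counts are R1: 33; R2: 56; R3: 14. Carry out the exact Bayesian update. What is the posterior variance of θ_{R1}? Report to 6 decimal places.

0.002020

The Dirichlet prior is conjugate to the Multinomial likelihood: each posterior αⱼ = prior αⱼ + observed count nⱼ.
Posterior concentration: (33.78, 57.60, 14.92), total = 106.30.
Var[θ_j] = α_j(Σα−α_j)/((Σα)²(Σα+1)) = 33.78·72.52/(106.30²·107.30) = 0.002020.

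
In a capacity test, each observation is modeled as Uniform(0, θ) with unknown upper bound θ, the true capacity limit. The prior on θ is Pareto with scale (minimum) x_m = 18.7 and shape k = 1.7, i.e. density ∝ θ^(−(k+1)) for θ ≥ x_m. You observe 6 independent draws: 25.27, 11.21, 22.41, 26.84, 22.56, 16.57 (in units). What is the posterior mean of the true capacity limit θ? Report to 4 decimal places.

30.8460

A Pareto(scale x_m, shape k) prior on the upper bound θ of Uniform(0, θ) is conjugate: posterior is Pareto(max(x_m, max xᵢ), k + n).
Sample maximum = 26.84; prior scale x_m = 18.7 → posterior scale = max = 26.84.
Posterior shape = 1.7 + 6 = 7.7.
E[θ|data] = k·x_m/(k−1) = 7.7·26.84/6.7 = 30.8460.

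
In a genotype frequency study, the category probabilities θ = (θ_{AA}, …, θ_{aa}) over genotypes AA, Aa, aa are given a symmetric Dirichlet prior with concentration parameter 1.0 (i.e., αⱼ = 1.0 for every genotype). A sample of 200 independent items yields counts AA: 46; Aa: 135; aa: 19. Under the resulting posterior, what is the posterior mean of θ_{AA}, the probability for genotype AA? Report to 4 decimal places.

The Dirichlet prior is conjugate to the Multinomial likelihood: each posterior αⱼ = prior αⱼ + observed count nⱼ.
Posterior concentration: (47.0, 136.0, 20.0), total = 203.0.
E[θ_{AA}|data] = α_{AA}/Σα = 47.0/203.0 = 0.2315.

0.2315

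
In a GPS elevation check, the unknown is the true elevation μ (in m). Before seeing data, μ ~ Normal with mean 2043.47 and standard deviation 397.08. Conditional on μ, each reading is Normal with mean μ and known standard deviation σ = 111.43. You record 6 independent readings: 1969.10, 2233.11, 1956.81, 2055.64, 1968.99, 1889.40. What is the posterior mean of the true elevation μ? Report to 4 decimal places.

For Normal data with known variance σ², a Normal(μ₀, σ₀²) prior on μ is conjugate. Posterior precision = 1/σ₀² + n/σ²; posterior mean is the precision-weighted average of μ₀ and x̄.
Σxᵢ = 1969.10 + 2233.11 + 1956.81 + 2055.64 + 1968.99 + 1889.40 = 12073.05, so n·x̄ = 12073.05.
σ₀² = 397.08² = 157672.5264, σ² = 111.43² = 12416.6449; σ² + n·σ₀² = 12416.6449 + 6·157672.5264 = 958451.8033.
Posterior mean = (μ₀/σ₀² + n·x̄/σ²)/(1/σ₀² + n/σ²) = (σ²·μ₀ + σ₀²·n·x̄)/(σ² + n·σ₀²) = (12416.6449·2043.47 + 157672.5264·12073.05)/958451.8033 = 1928961336.207323/958451.8033 = 2012.5804.

2012.5804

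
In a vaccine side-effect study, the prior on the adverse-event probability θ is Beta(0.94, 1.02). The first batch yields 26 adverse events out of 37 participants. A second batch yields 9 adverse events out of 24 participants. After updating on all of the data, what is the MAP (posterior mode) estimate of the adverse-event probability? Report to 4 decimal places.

The Beta prior is conjugate to a Binomial/Bernoulli likelihood; the update adds successes to α and failures to β.
After batch 1: Beta(0.94+26, 1.02+11) = Beta(26.94, 12.02).
After batch 2: Beta(26.94+9, 12.02+15) = Beta(35.94, 27.02).
Mode of Beta(a,b) for a,b>1 is (a−1)/(a+b−2) = 34.94/60.96 = 0.5732.

0.5732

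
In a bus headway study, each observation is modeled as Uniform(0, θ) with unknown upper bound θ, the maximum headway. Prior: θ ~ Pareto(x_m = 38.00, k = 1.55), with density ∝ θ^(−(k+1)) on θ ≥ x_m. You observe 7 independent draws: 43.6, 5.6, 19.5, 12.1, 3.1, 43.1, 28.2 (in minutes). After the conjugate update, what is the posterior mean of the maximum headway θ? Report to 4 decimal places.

A Pareto(scale x_m, shape k) prior on the upper bound θ of Uniform(0, θ) is conjugate: posterior is Pareto(max(x_m, max xᵢ), k + n).
Sample maximum = 43.6; prior scale x_m = 38.00 → posterior scale = max = 43.60.
Posterior shape = 1.55 + 7 = 8.55.
E[θ|data] = k·x_m/(k−1) = 8.55·43.60/7.55 = 49.3748.

49.3748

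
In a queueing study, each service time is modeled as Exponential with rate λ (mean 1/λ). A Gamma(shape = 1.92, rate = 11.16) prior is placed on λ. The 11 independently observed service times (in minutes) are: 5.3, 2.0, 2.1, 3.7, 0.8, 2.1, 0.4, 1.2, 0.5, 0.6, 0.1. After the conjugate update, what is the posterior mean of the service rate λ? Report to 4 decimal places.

With a Gamma(shape α, rate β) prior on the exponential rate λ, the posterior after n observations with total T = Σxᵢ is Gamma(α+n, β+T).
Sum of observations T = 18.8 minutes; n = 11.
Posterior: Gamma(1.92+11, 11.16+18.8) = Gamma(12.92, 29.96).
Posterior mean of λ = α/β = 12.92/29.96 = 0.4312.

0.4312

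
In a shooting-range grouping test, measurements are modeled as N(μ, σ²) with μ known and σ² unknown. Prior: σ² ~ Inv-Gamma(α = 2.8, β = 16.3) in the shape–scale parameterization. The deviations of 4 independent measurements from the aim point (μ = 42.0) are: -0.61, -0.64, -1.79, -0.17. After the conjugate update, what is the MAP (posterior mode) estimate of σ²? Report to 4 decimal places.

With known mean μ and an Inverse-Gamma(α, β) prior on σ², the Normal likelihood is conjugate: posterior is Inv-Gamma(α + n/2, β + Σ(xᵢ−μ)²/2).
Σ(xᵢ−μ)² = (-0.61)² + (-0.64)² + (-1.79)² + (-0.17)² = 4.0147.
Posterior: Inv-Gamma(2.8 + 4/2, 16.3 + 4.0147/2) = Inv-Gamma(4.80, 18.30735).
Mode = β/(α+1) = 18.30735/5.80 = 3.1564.

3.1564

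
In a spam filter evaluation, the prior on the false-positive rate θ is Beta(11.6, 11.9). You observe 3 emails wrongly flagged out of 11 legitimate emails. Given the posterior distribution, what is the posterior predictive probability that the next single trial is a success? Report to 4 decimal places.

The Beta prior is conjugate to a Binomial/Bernoulli likelihood; the update adds successes to α and failures to β.
Posterior: Beta(α+k, β+n−k) = Beta(11.6+3, 11.9+8) = Beta(14.6, 19.9).
For a single future Bernoulli trial, P(success | data) = α/(α+β) = 0.4232.

0.4232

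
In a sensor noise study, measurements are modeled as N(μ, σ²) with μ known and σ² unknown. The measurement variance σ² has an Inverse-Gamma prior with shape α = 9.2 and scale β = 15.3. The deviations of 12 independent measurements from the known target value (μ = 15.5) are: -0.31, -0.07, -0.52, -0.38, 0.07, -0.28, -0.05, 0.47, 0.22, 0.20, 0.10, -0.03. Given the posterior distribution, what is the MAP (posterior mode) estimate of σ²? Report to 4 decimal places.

With known mean μ and an Inverse-Gamma(α, β) prior on σ², the Normal likelihood is conjugate: posterior is Inv-Gamma(α + n/2, β + Σ(xᵢ−μ)²/2).
Σ(xᵢ−μ)² = (-0.31)² + (-0.07)² + (-0.52)² + (-0.38)² + (0.07)² + (-0.28)² + (-0.05)² + (0.47)² + (0.22)² + (0.20)² + (0.10)² + (-0.03)² = 0.9218.
Posterior: Inv-Gamma(9.2 + 12/2, 15.3 + 0.9218/2) = Inv-Gamma(15.20, 15.76090).
Mode = β/(α+1) = 15.76090/16.20 = 0.9729.

0.9729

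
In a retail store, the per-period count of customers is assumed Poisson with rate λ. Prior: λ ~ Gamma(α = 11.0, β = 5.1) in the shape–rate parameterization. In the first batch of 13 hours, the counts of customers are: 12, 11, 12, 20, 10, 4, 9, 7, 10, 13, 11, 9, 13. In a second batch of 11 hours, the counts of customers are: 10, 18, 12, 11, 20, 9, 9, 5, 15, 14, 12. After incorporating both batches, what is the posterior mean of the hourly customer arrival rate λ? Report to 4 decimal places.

With a Gamma(shape α, rate β) prior, the Poisson likelihood is conjugate: the posterior is Gamma(α + ΣXᵢ, β + n).
Batch 1: sum of counts S = 141 over n = 13 hours.
After batch 1: Gamma(α+S, β+n) = Gamma(11.0+141, 5.1+13) = Gamma(152.0, 18.1).
Batch 2: sum of counts S = 135 over n = 11 hours.
After batch 2: Gamma(α+S, β+n) = Gamma(152.0+135, 18.1+11) = Gamma(287.0, 29.1).
Posterior mean = α/β = 287.0/29.1 = 9.8625.

9.8625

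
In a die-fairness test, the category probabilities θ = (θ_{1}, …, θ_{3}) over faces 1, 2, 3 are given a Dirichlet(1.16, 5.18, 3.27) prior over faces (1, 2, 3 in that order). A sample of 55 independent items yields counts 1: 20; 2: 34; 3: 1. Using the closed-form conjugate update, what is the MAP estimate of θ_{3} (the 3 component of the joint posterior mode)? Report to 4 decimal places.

The Dirichlet prior is conjugate to the Multinomial likelihood: each posterior αⱼ = prior αⱼ + observed count nⱼ.
Posterior concentration: (21.16, 39.18, 4.27), total = 64.61.
Joint mode component: (α_{3}−1)/(Σα−K) = 3.27/61.61 = 0.0531.

0.0531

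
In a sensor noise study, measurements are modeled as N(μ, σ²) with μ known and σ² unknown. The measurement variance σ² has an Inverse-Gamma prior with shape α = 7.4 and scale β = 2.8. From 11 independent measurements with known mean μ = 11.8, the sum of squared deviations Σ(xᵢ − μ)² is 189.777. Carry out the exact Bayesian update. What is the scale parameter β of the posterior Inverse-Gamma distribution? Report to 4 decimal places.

97.6885

With known mean μ and an Inverse-Gamma(α, β) prior on σ², the Normal likelihood is conjugate: posterior is Inv-Gamma(α + n/2, β + Σ(xᵢ−μ)²/2).
Posterior: Inv-Gamma(7.4 + 11/2, 2.8 + 189.777/2) = Inv-Gamma(12.90, 97.6885).
Posterior β = 97.6885.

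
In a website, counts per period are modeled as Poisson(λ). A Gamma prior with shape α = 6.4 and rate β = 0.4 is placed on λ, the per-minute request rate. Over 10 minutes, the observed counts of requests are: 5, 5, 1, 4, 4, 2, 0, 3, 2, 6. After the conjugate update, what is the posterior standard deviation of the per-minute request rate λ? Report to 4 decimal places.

0.5958

With a Gamma(shape α, rate β) prior, the Poisson likelihood is conjugate: the posterior is Gamma(α + ΣXᵢ, β + n).
Sum of counts S = 32 over n = 10 minutes.
Posterior: Gamma(α+S, β+n) = Gamma(6.4+32, 0.4+10) = Gamma(38.4, 10.4).
SD = √α/β = √38.4/10.4 = 0.5958.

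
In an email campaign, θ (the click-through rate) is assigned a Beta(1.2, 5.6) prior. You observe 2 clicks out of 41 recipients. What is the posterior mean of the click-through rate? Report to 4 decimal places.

0.0669

The Beta prior is conjugate to a Binomial/Bernoulli likelihood; the update adds successes to α and failures to β.
Posterior: Beta(α+k, β+n−k) = Beta(1.2+2, 5.6+39) = Beta(3.2, 44.6).
Posterior mean = α/(α+β) = 3.2/47.8 = 0.0669.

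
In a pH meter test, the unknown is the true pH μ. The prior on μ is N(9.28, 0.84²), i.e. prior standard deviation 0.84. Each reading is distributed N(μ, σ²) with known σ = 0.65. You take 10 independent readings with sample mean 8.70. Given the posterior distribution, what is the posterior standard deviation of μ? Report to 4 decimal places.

0.1997

For Normal data with known variance σ², a Normal(μ₀, σ₀²) prior on μ is conjugate. Posterior precision = 1/σ₀² + n/σ²; posterior mean is the precision-weighted average of μ₀ and x̄.
σ₀² = 0.84² = 0.7056, σ² = 0.65² = 0.4225; σ² + n·σ₀² = 0.4225 + 10·0.7056 = 7.4785.
Posterior precision = 1/σ₀² + n/σ² = 1/0.7056 + 10/0.4225 = (σ² + n·σ₀²)/(σ₀²σ²) = 7.4785/(0.7056·0.4225); posterior variance σₙ² = σ₀²σ²/(σ² + n·σ₀²) = 0.7056·0.4225/7.4785 = 0.039863.
Posterior SD = √σₙ² = √(0.7056·0.4225/7.4785) = 0.1997.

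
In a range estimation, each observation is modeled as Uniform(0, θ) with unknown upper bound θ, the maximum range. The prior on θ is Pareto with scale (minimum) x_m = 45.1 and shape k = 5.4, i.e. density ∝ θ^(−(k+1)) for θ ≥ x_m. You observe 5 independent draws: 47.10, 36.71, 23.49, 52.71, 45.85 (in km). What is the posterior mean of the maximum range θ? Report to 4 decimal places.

A Pareto(scale x_m, shape k) prior on the upper bound θ of Uniform(0, θ) is conjugate: posterior is Pareto(max(x_m, max xᵢ), k + n).
Sample maximum = 52.71; prior scale x_m = 45.1 → posterior scale = max = 52.71.
Posterior shape = 5.4 + 5 = 10.4.
E[θ|data] = k·x_m/(k−1) = 10.4·52.71/9.4 = 58.3174.

58.3174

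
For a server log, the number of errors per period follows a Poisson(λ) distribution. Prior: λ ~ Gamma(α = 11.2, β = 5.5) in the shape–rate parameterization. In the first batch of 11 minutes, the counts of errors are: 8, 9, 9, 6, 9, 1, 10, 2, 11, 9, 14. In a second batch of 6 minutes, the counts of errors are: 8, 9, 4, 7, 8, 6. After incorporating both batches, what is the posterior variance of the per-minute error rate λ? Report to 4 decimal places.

With a Gamma(shape α, rate β) prior, the Poisson likelihood is conjugate: the posterior is Gamma(α + ΣXᵢ, β + n).
Batch 1: sum of counts S = 88 over n = 11 minutes.
After batch 1: Gamma(α+S, β+n) = Gamma(11.2+88, 5.5+11) = Gamma(99.2, 16.5).
Batch 2: sum of counts S = 42 over n = 6 minutes.
After batch 2: Gamma(α+S, β+n) = Gamma(99.2+42, 16.5+6) = Gamma(141.2, 22.5).
Var = α/β² = 141.2/22.5² = 0.2789.

0.2789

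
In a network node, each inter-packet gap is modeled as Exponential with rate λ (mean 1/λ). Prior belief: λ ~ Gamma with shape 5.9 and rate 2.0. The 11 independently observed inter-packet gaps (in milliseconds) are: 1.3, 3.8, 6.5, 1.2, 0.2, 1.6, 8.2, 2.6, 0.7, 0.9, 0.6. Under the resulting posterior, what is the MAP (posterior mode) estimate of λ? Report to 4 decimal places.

With a Gamma(shape α, rate β) prior on the exponential rate λ, the posterior after n observations with total T = Σxᵢ is Gamma(α+n, β+T).
Sum of observations T = 27.6 milliseconds; n = 11.
Posterior: Gamma(5.9+11, 2.0+27.6) = Gamma(16.9, 29.6).
Mode = (α−1)/β = 0.5372.

0.5372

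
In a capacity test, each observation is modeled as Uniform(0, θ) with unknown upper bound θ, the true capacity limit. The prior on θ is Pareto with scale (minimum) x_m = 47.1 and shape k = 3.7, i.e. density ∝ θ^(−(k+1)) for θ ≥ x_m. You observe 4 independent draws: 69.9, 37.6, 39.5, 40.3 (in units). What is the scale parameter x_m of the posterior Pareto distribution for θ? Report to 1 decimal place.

69.9

A Pareto(scale x_m, shape k) prior on the upper bound θ of Uniform(0, θ) is conjugate: posterior is Pareto(max(x_m, max xᵢ), k + n).
Sample maximum = 69.9; prior scale x_m = 47.1 → posterior scale = max = 69.9.
Posterior shape = 3.7 + 4 = 7.7.
Posterior scale x_m = 69.9.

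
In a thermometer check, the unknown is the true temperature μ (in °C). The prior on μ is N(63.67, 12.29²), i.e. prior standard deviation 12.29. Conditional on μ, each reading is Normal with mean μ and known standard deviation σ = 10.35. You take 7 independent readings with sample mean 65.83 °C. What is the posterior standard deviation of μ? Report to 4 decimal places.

3.7277

For Normal data with known variance σ², a Normal(μ₀, σ₀²) prior on μ is conjugate. Posterior precision = 1/σ₀² + n/σ²; posterior mean is the precision-weighted average of μ₀ and x̄.
σ₀² = 12.29² = 151.0441, σ² = 10.35² = 107.1225; σ² + n·σ₀² = 107.1225 + 7·151.0441 = 1164.4312.
Posterior precision = 1/σ₀² + n/σ² = 1/151.0441 + 7/107.1225 = (σ² + n·σ₀²)/(σ₀²σ²) = 1164.4312/(151.0441·107.1225); posterior variance σₙ² = σ₀²σ²/(σ² + n·σ₀²) = 151.0441·107.1225/1164.4312 = 13.895387.
Posterior SD = √σₙ² = √(151.0441·107.1225/1164.4312) = 3.7277.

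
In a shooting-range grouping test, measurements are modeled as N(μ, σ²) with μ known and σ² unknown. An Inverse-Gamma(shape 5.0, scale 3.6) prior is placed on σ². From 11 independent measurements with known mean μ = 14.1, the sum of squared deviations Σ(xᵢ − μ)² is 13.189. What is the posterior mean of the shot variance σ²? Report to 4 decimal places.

1.0731

With known mean μ and an Inverse-Gamma(α, β) prior on σ², the Normal likelihood is conjugate: posterior is Inv-Gamma(α + n/2, β + Σ(xᵢ−μ)²/2).
Posterior: Inv-Gamma(5.0 + 11/2, 3.6 + 13.189/2) = Inv-Gamma(10.50, 10.1945).
E[σ²|data] = β/(α−1) = 10.1945/9.50 = 1.0731.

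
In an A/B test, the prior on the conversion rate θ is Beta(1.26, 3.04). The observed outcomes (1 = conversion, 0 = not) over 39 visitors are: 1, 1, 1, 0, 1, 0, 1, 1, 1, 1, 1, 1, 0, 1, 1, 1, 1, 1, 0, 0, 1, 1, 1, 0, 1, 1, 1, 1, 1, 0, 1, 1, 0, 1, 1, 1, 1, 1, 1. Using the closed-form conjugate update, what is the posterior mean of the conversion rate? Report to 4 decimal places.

The Beta prior is conjugate to a Binomial/Bernoulli likelihood; the update adds successes to α and failures to β.
Posterior: Beta(α+k, β+n−k) = Beta(1.26+31, 3.04+8) = Beta(32.26, 11.04).
Posterior mean = α/(α+β) = 32.26/43.30 = 0.7450.

0.7450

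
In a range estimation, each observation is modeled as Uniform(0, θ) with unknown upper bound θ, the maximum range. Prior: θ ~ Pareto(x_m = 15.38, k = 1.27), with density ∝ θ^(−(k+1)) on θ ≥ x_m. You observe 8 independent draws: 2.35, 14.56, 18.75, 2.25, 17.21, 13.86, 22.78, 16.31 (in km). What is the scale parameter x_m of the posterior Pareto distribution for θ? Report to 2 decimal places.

22.78

A Pareto(scale x_m, shape k) prior on the upper bound θ of Uniform(0, θ) is conjugate: posterior is Pareto(max(x_m, max xᵢ), k + n).
Sample maximum = 22.78; prior scale x_m = 15.38 → posterior scale = max = 22.78.
Posterior shape = 1.27 + 8 = 9.27.
Posterior scale x_m = 22.78.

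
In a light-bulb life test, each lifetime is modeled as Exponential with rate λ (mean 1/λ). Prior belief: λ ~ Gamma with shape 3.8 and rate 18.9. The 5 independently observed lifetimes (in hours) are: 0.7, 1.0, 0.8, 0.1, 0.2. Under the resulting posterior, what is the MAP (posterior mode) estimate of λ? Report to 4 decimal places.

0.3594

With a Gamma(shape α, rate β) prior on the exponential rate λ, the posterior after n observations with total T = Σxᵢ is Gamma(α+n, β+T).
Sum of observations T = 2.8 hours; n = 5.
Posterior: Gamma(3.8+5, 18.9+2.8) = Gamma(8.8, 21.7).
Mode = (α−1)/β = 0.3594.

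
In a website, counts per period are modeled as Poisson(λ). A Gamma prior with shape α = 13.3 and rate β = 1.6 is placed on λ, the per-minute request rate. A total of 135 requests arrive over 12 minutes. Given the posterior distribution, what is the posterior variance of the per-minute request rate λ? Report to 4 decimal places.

0.8018

With a Gamma(shape α, rate β) prior, the Poisson likelihood is conjugate: the posterior is Gamma(α + ΣXᵢ, β + n).
Posterior: Gamma(α+S, β+n) = Gamma(13.3+135, 1.6+12) = Gamma(148.3, 13.6).
Var = α/β² = 148.3/13.6² = 0.8018.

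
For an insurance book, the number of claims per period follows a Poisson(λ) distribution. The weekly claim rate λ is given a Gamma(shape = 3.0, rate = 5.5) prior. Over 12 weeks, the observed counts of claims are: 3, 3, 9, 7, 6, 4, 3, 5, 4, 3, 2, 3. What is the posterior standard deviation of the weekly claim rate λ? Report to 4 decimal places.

With a Gamma(shape α, rate β) prior, the Poisson likelihood is conjugate: the posterior is Gamma(α + ΣXᵢ, β + n).
Sum of counts S = 52 over n = 12 weeks.
Posterior: Gamma(α+S, β+n) = Gamma(3.0+52, 5.5+12) = Gamma(55.0, 17.5).
SD = √α/β = √55.0/17.5 = 0.4238.

0.4238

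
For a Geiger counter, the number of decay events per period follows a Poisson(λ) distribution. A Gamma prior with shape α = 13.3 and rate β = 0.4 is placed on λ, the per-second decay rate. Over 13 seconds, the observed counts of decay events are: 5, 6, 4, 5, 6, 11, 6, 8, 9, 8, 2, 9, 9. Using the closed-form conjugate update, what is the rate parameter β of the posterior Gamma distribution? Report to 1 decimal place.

With a Gamma(shape α, rate β) prior, the Poisson likelihood is conjugate: the posterior is Gamma(α + ΣXᵢ, β + n).
Sum of counts S = 88 over n = 13 seconds.
Posterior: Gamma(α+S, β+n) = Gamma(13.3+88, 0.4+13) = Gamma(101.3, 13.4).
Posterior β = 13.4.

13.4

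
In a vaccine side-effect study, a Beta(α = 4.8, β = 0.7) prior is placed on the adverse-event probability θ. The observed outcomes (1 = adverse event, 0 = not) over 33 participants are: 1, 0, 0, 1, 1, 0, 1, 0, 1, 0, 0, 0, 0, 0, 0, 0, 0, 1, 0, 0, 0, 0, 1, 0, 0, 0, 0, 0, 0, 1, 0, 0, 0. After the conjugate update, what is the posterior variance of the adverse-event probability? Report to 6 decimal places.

0.005619

The Beta prior is conjugate to a Binomial/Bernoulli likelihood; the update adds successes to α and failures to β.
Posterior: Beta(α+k, β+n−k) = Beta(4.8+8, 0.7+25) = Beta(12.8, 25.7).
Var = αβ/((α+β)²(α+β+1)) = 12.8·25.7/(38.5²·39.5) = 0.005619.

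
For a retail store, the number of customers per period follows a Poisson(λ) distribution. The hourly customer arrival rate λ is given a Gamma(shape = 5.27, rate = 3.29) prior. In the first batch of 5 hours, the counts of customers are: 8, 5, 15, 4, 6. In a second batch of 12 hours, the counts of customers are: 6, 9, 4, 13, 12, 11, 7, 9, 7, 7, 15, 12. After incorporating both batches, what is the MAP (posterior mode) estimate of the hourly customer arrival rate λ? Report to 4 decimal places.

With a Gamma(shape α, rate β) prior, the Poisson likelihood is conjugate: the posterior is Gamma(α + ΣXᵢ, β + n).
Batch 1: sum of counts S = 38 over n = 5 hours.
After batch 1: Gamma(α+S, β+n) = Gamma(5.27+38, 3.29+5) = Gamma(43.27, 8.29).
Batch 2: sum of counts S = 112 over n = 12 hours.
After batch 2: Gamma(α+S, β+n) = Gamma(43.27+112, 8.29+12) = Gamma(155.27, 20.29).
Mode of Gamma(α,β) for α≥1 is (α−1)/β = 154.27/20.29 = 7.6033.

7.6033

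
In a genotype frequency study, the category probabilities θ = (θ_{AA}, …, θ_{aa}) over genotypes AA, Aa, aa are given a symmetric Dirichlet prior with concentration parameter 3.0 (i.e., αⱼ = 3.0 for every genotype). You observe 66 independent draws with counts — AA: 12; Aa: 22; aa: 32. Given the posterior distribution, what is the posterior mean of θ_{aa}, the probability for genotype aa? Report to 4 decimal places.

0.4667

The Dirichlet prior is conjugate to the Multinomial likelihood: each posterior αⱼ = prior αⱼ + observed count nⱼ.
Posterior concentration: (15.0, 25.0, 35.0), total = 75.0.
E[θ_{aa}|data] = α_{aa}/Σα = 35.0/75.0 = 0.4667.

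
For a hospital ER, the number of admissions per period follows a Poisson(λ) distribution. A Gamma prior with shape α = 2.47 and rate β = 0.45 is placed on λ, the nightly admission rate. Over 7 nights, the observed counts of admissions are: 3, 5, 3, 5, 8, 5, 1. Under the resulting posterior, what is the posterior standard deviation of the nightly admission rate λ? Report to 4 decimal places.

With a Gamma(shape α, rate β) prior, the Poisson likelihood is conjugate: the posterior is Gamma(α + ΣXᵢ, β + n).
Sum of counts S = 30 over n = 7 nights.
Posterior: Gamma(α+S, β+n) = Gamma(2.47+30, 0.45+7) = Gamma(32.47, 7.45).
SD = √α/β = √32.47/7.45 = 0.7649.

0.7649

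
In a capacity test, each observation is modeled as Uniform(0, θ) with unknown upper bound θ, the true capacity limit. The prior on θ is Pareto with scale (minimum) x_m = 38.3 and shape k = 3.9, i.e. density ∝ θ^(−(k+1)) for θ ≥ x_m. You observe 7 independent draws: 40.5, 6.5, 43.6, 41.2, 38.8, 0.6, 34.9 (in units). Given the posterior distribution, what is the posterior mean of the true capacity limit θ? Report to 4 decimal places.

A Pareto(scale x_m, shape k) prior on the upper bound θ of Uniform(0, θ) is conjugate: posterior is Pareto(max(x_m, max xᵢ), k + n).
Sample maximum = 43.6; prior scale x_m = 38.3 → posterior scale = max = 43.6.
Posterior shape = 3.9 + 7 = 10.9.
E[θ|data] = k·x_m/(k−1) = 10.9·43.6/9.9 = 48.0040.

48.0040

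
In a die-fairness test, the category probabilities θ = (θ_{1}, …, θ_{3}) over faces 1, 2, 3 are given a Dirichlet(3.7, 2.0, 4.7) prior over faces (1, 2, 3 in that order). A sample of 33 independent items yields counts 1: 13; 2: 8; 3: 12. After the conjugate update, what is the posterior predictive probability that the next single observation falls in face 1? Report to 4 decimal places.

0.3848

The Dirichlet prior is conjugate to the Multinomial likelihood: each posterior αⱼ = prior αⱼ + observed count nⱼ.
Posterior concentration: (16.7, 10.0, 16.7), total = 43.4.
P(next = 1 | data) = α_{1}/Σα = 0.3848.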